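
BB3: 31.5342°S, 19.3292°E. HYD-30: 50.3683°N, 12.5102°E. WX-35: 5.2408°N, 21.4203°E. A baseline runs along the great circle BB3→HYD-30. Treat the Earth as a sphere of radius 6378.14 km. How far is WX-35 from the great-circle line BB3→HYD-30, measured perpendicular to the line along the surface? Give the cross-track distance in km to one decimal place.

δ₁₃ = central angle BB3→WX-35 = 0.642788 rad  (haversine)
θ₁₃ = bearing BB3→WX-35 = 3.475°,  θ₁₂ = bearing BB3→HYD-30 = 355.615°
dₓₜ = R·arcsin(sin δ₁₃ · sin(θ₁₃ − θ₁₂)) = 6378.14·arcsin(0.59943·sin(-352.140°)) = 523.434 km
|dₓₜ| = 523.434 km

523.4 km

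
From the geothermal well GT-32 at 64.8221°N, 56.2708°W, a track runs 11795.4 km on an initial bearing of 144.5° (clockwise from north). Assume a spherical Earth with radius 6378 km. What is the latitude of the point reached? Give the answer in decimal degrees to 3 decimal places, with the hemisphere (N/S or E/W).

35.582°S

δ = d/R = 11795.4/6378 = 1.849389 rad
φ₂ = arcsin(sin φ₁ cos δ + cos φ₁ sin δ cos θ)
   = arcsin(0.90499·-0.27500 + 0.42543·0.96144·-0.81412) = -35.58218°
λ₂ = λ₁ + atan2(sin θ sin δ cos φ₁, cos δ − sin φ₁ sin φ₂) = -12.91758°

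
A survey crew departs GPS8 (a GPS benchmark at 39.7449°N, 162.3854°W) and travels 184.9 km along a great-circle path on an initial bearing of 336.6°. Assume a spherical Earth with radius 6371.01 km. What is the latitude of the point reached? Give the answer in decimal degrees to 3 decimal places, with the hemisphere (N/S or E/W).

41.268°N

δ = d/R = 184.9/6371.01 = 0.029022 rad
φ₂ = arcsin(sin φ₁ cos δ + cos φ₁ sin δ cos θ)
   = arcsin(0.63937·0.99958 + 0.76890·0.02902·0.91775) = 41.26771°
λ₂ = λ₁ + atan2(sin θ sin δ cos φ₁, cos δ − sin φ₁ sin φ₂) = -163.26392°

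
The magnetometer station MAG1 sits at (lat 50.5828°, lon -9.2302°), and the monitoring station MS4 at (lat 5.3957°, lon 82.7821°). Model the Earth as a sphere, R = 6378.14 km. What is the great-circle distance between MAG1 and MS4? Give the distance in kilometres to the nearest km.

Δφ = -45.1871°,  Δλ = 92.0123°
a = sin²(Δφ/2) + cos φ₁ cos φ₂ sin²(Δλ/2) = 0.474776
c = 2·arcsin(√a) = 1.520327 rad = 87.1083°
d = R·c = 6378.14 × 1.520327 = 9696.9 km

9697 km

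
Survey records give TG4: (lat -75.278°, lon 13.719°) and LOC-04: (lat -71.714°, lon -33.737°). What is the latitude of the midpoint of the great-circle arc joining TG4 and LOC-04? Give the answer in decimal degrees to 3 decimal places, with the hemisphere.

74.809°S

Bx = cos φ₂ cos Δλ = 0.212151,  By = cos φ₂ sin Δλ = -0.231166
φₘ = atan2(sin φ₁ + sin φ₂, √((cos φ₁ + Bx)² + By²)) = -74.80866°
λₘ = λ₁ + atan2(By, cos φ₁ + Bx) = -12.65162°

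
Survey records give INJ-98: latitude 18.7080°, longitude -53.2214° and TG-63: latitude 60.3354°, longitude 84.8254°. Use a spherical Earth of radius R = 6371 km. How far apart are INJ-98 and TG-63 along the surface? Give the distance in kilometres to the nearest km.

10453 km

Δφ = 41.6274°,  Δλ = 138.0468°
a = sin²(Δφ/2) + cos φ₁ cos φ₂ sin²(Δλ/2) = 0.534957
c = 2·arcsin(√a) = 1.640768 rad = 94.0091°
d = R·c = 6371 × 1.640768 = 10453.3 km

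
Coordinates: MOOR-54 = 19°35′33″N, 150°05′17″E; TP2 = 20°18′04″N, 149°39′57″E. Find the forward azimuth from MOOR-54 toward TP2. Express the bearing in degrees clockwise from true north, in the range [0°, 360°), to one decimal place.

MOOR-54: φ = +19.59250°, λ = +150.08806°
TP2: φ = +20.30111°, λ = +149.66583°
Δλ = -0.4222°
y = sin Δλ · cos φ₂ = -0.006911
x = cos φ₁ sin φ₂ − sin φ₁ cos φ₂ cos Δλ = 0.012376
θ = atan2(y, x) = -29.1814° → 330.8186° (mod 360°)

330.8°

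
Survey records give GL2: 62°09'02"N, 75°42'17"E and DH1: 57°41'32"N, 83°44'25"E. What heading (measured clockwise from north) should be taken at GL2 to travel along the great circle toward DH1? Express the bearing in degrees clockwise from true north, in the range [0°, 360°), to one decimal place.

GL2: φ = +62.15056°, λ = +75.70472°
DH1: φ = +57.69222°, λ = +83.74028°
Δλ = 8.0356°
y = sin Δλ · cos φ₂ = 0.074712
x = cos φ₁ sin φ₂ − sin φ₁ cos φ₂ cos Δλ = -0.073094
θ = atan2(y, x) = 134.3730° → 134.3730° (mod 360°)

134.4°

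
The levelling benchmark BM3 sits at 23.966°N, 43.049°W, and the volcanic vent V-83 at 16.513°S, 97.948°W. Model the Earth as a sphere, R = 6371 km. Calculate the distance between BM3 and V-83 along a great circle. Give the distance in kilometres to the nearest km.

Δφ = -40.4790°,  Δλ = -54.8990°
a = sin²(Δφ/2) + cos φ₁ cos φ₂ sin²(Δλ/2) = 0.305840
c = 2·arcsin(√a) = 1.171989 rad = 67.1500°
d = R·c = 6371 × 1.171989 = 7466.7 km

7467 km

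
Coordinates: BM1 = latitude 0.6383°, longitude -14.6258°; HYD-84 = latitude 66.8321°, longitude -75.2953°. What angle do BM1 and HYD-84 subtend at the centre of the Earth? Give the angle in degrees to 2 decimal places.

78.29°

Δφ = 66.1938°,  Δλ = -60.6695°
a = sin²(Δφ/2) + cos φ₁ cos φ₂ sin²(Δλ/2) = 0.398526
c = 2·arcsin(√a) = 1.366428 rad = 78.2906°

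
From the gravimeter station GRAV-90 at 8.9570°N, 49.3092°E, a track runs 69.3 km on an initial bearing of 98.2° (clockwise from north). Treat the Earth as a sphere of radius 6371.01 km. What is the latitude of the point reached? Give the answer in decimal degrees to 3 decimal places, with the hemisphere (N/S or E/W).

8.868°N

δ = d/R = 69.3/6371.01 = 0.010877 rad
φ₂ = arcsin(sin φ₁ cos δ + cos φ₁ sin δ cos θ)
   = arcsin(0.15569·0.99994 + 0.98781·0.01088·-0.14263) = 8.86759°
λ₂ = λ₁ + atan2(sin θ sin δ cos φ₁, cos δ − sin φ₁ sin φ₂) = 49.93352°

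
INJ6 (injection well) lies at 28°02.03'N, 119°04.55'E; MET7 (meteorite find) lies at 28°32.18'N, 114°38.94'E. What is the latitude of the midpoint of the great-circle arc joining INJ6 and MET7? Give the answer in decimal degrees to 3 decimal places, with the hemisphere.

28.303°N

INJ6: φ = +28.03383°, λ = +119.07583°
MET7: φ = +28.53633°, λ = +114.64900°
Bx = cos φ₂ cos Δλ = 0.875893,  By = cos φ₂ sin Δλ = -0.067809
φₘ = atan2(sin φ₁ + sin φ₂, √((cos φ₁ + Bx)² + By²)) = 28.30293°
λₘ = λ₁ + atan2(By, cos φ₁ + Bx) = 116.86764°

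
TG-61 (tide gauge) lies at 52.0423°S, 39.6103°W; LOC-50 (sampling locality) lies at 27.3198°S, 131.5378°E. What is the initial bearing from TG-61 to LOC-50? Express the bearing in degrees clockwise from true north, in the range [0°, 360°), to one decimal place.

172.0°

Δλ = 171.1481°
y = sin Δλ · cos φ₂ = 0.136717
x = cos φ₁ sin φ₂ − sin φ₁ cos φ₂ cos Δλ = -0.974470
θ = atan2(y, x) = 172.0136° → 172.0136° (mod 360°)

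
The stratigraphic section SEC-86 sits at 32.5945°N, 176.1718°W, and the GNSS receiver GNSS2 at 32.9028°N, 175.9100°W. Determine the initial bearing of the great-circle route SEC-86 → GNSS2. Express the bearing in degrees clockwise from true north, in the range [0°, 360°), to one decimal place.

Δλ = 0.2618°
y = sin Δλ · cos φ₂ = 0.003836
x = cos φ₁ sin φ₂ − sin φ₁ cos φ₂ cos Δλ = 0.005386
θ = atan2(y, x) = 35.4636° → 35.4636° (mod 360°)

35.5°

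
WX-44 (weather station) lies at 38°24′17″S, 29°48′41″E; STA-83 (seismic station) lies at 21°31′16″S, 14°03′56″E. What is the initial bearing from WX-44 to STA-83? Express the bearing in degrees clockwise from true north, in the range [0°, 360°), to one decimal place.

316.8°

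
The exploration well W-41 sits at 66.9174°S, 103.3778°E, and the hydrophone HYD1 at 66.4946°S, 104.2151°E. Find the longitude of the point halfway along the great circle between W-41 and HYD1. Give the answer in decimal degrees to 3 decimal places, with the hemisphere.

Bx = cos φ₂ cos Δλ = 0.398793,  By = cos φ₂ sin Δλ = 0.005828
φₘ = atan2(sin φ₁ + sin φ₂, √((cos φ₁ + Bx)² + By²)) = -66.70656°
λₘ = λ₁ + atan2(By, cos φ₁ + Bx) = 103.80004°

103.800°E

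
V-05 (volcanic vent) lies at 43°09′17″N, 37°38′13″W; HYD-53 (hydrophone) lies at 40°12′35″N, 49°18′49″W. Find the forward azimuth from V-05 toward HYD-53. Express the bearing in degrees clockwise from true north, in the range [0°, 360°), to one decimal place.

255.3°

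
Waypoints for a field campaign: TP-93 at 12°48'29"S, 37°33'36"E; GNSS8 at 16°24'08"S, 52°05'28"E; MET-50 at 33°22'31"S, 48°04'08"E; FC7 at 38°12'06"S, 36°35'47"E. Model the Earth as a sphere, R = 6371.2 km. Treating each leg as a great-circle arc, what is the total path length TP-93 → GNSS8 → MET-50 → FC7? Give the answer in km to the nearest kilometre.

4708 km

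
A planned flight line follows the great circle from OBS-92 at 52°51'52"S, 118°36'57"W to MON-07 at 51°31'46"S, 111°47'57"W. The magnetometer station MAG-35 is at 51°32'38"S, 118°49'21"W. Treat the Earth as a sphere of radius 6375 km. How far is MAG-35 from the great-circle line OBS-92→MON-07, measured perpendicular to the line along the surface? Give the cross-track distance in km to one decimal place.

145.6 km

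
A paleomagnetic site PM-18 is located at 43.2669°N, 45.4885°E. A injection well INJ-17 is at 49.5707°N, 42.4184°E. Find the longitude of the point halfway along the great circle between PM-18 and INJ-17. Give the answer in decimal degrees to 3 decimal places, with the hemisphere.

Bx = cos φ₂ cos Δλ = 0.647578,  By = cos φ₂ sin Δλ = -0.034733
φₘ = atan2(sin φ₁ + sin φ₂, √((cos φ₁ + Bx)² + By²)) = 46.42904°
λₘ = λ₁ + atan2(By, cos φ₁ + Bx) = 44.04229°

44.042°E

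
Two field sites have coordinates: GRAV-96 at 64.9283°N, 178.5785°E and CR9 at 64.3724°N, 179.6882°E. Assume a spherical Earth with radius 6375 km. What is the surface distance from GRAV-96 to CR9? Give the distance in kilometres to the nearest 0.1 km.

81.4 km

Δφ = -0.5559°,  Δλ = 1.1097°
a = sin²(Δφ/2) + cos φ₁ cos φ₂ sin²(Δλ/2) = 0.000041
c = 2·arcsin(√a) = 0.012763 rad = 0.7312°
d = R·c = 6375 × 0.012763 = 81.4 km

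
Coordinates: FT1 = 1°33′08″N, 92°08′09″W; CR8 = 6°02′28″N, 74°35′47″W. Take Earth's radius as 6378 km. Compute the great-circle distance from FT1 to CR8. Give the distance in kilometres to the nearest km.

2011 km

FT1: φ = +1.55222°, λ = -92.13583°
CR8: φ = +6.04111°, λ = -74.59639°
Δφ = 4.4889°,  Δλ = 17.5394°
a = sin²(Δφ/2) + cos φ₁ cos φ₂ sin²(Δλ/2) = 0.024641
c = 2·arcsin(√a) = 0.315255 rad = 18.0628°
d = R·c = 6378 × 0.315255 = 2010.7 km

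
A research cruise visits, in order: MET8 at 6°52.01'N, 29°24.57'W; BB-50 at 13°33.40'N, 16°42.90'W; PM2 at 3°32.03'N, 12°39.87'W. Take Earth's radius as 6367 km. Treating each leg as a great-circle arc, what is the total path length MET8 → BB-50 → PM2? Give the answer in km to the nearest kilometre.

2773 km

MET8: φ = +6.86683°, λ = -29.40950°
BB-50: φ = +13.55667°, λ = -16.71500°
PM2: φ = +3.53383°, λ = -12.66450°
MET8→BB-50: c = 0.247212 rad, d = 1574.00 km
BB-50→PM2: c = 0.188348 rad, d = 1199.21 km
Total = 1574.00 + 1199.21 = 2773.21 km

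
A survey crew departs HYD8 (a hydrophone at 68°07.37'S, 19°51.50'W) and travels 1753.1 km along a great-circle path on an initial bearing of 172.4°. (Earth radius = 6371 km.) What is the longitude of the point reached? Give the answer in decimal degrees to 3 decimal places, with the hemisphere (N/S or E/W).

1.561°W

HYD8: φ = -68.12283°, λ = -19.85833°
δ = d/R = 1753.1/6371 = 0.275169 rad
φ₂ = arcsin(sin φ₁ cos δ + cos φ₁ sin δ cos θ)
   = arcsin(-0.92798·0.96238 + 0.37262·0.27171·-0.99122) = -83.42752°
λ₂ = λ₁ + atan2(sin θ sin δ cos φ₁, cos δ − sin φ₁ sin φ₂) = -1.56059°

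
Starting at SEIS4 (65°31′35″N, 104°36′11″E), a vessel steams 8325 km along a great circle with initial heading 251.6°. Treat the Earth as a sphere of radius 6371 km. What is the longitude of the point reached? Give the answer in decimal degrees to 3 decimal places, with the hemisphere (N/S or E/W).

SEIS4: φ = +65.52639°, λ = +104.60306°
δ = d/R = 8325/6371 = 1.306702 rad
φ₂ = arcsin(sin φ₁ cos δ + cos φ₁ sin δ cos θ)
   = arcsin(0.91015·0.26103 + 0.41427·0.96533·-0.31565) = 6.39314°
λ₂ = λ₁ + atan2(sin θ sin δ cos φ₁, cos δ − sin φ₁ sin φ₂) = 37.42572°

37.426°E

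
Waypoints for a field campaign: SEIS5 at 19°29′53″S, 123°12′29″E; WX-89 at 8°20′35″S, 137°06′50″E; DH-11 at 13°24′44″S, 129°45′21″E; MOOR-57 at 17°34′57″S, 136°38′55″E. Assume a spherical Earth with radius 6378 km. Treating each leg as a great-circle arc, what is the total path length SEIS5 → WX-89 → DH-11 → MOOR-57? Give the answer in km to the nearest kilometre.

SEIS5: φ = -19.49806°, λ = +123.20806°
WX-89: φ = -8.34306°, λ = +137.11389°
DH-11: φ = -13.41222°, λ = +129.75583°
MOOR-57: φ = -17.58250°, λ = +136.64861°
SEIS5→WX-89: c = 0.305248 rad, d = 1946.87 km
WX-89→DH-11: c = 0.154014 rad, d = 982.30 km
DH-11→MOOR-57: c = 0.136852 rad, d = 872.84 km
Total = 1946.87 + 982.30 + 872.84 = 3802.01 km

3802 km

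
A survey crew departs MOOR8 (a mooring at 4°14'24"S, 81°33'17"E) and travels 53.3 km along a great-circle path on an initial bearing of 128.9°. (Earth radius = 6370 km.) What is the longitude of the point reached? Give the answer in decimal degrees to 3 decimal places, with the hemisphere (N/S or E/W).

MOOR8: φ = -4.24000°, λ = +81.55472°
δ = d/R = 53.3/6370 = 0.008367 rad
φ₂ = arcsin(sin φ₁ cos δ + cos φ₁ sin δ cos θ)
   = arcsin(-0.07393·0.99996 + 0.99726·0.00837·-0.62796) = -4.54096°
λ₂ = λ₁ + atan2(sin θ sin δ cos φ₁, cos δ − sin φ₁ sin φ₂) = 81.92900°

81.929°E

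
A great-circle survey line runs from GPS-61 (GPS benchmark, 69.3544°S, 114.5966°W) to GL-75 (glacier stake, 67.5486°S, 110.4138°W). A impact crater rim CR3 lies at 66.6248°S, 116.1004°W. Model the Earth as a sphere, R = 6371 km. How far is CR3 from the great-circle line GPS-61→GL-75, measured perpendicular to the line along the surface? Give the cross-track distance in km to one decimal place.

252.9 km

δ₁₃ = central angle GPS-61→CR3 = 0.048642 rad  (haversine)
θ₁₃ = bearing GPS-61→CR3 = 347.635°,  θ₁₂ = bearing GPS-61→GL-75 = 42.349°
dₓₜ = R·arcsin(sin δ₁₃ · sin(θ₁₃ − θ₁₂)) = 6371·arcsin(0.04862·sin(305.286°)) = -252.929 km
|dₓₜ| = 252.929 km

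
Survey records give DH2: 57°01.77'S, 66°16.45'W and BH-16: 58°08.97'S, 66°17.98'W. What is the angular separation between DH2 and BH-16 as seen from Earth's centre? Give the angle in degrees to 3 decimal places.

DH2: φ = -57.02950°, λ = -66.27417°
BH-16: φ = -58.14950°, λ = -66.29967°
Δφ = -1.1200°,  Δλ = -0.0255°
a = sin²(Δφ/2) + cos φ₁ cos φ₂ sin²(Δλ/2) = 0.000096
c = 2·arcsin(√a) = 0.019549 rad = 1.1201°

1.120°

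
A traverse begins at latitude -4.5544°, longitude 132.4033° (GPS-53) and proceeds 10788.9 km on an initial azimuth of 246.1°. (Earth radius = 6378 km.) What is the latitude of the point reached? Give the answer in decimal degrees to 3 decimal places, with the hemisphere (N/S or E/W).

23.039°S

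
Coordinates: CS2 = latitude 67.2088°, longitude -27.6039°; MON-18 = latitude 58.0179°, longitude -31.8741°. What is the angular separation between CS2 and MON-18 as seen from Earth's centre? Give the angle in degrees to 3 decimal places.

9.393°

Δφ = -9.1909°,  Δλ = -4.2702°
a = sin²(Δφ/2) + cos φ₁ cos φ₂ sin²(Δλ/2) = 0.006704
c = 2·arcsin(√a) = 0.163939 rad = 9.3930°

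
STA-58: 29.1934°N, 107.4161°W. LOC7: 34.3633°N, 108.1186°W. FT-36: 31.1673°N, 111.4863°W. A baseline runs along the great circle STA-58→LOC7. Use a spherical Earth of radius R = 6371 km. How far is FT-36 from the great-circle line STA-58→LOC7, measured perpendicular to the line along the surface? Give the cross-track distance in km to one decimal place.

δ₁₃ = central angle STA-58→FT-36 = 0.070404 rad  (haversine)
θ₁₃ = bearing STA-58→FT-36 = 300.305°,  θ₁₂ = bearing STA-58→LOC7 = 353.594°
dₓₜ = R·arcsin(sin δ₁₃ · sin(θ₁₃ − θ₁₂)) = 6371·arcsin(0.07035·sin(-53.289°)) = -359.475 km
|dₓₜ| = 359.475 km

359.5 km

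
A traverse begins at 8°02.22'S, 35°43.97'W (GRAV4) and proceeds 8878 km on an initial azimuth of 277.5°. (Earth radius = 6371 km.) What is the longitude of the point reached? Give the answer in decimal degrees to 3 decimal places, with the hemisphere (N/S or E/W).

114.569°W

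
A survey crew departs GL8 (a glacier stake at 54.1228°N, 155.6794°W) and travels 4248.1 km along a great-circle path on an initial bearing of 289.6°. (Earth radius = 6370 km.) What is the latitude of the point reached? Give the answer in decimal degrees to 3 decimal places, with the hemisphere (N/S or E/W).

δ = d/R = 4248.1/6370 = 0.666892 rad
φ₂ = arcsin(sin φ₁ cos δ + cos φ₁ sin δ cos θ)
   = arcsin(0.81027·0.78575 + 0.58605·0.61855·0.33545) = 49.31218°
λ₂ = λ₁ + atan2(sin θ sin δ cos φ₁, cos δ − sin φ₁ sin φ₂) = 140.96493°

49.312°N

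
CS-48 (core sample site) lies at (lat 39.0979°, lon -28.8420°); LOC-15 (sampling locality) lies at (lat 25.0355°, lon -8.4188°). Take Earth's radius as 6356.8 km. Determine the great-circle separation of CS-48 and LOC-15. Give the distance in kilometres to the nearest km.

Δφ = -14.0624°,  Δλ = 20.4232°
a = sin²(Δφ/2) + cos φ₁ cos φ₂ sin²(Δλ/2) = 0.037084
c = 2·arcsin(√a) = 0.387565 rad = 22.2059°
d = R·c = 6356.8 × 0.387565 = 2463.7 km

2464 km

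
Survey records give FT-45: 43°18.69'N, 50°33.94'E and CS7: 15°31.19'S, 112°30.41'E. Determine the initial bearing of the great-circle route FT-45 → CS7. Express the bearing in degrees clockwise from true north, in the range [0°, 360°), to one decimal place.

120.7°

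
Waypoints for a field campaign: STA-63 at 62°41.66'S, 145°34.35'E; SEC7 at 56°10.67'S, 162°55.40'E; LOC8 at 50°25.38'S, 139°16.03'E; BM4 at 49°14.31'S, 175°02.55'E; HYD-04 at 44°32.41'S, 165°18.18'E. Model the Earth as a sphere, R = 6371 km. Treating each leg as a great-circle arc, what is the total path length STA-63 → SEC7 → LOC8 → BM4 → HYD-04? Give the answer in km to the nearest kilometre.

6349 km

STA-63: φ = -62.69433°, λ = +145.57250°
SEC7: φ = -56.17783°, λ = +162.92333°
LOC8: φ = -50.42300°, λ = +139.26717°
BM4: φ = -49.23850°, λ = +175.04250°
HYD-04: φ = -44.54017°, λ = +165.30300°
STA-63→SEC7: c = 0.190444 rad, d = 1213.32 km
SEC7→LOC8: c = 0.264740 rad, d = 1686.66 km
LOC8→BM4: c = 0.399392 rad, d = 2544.53 km
BM4→HYD-04: c = 0.142018 rad, d = 904.79 km
Total = 1213.32 + 1686.66 + 2544.53 + 904.79 = 6349.30 km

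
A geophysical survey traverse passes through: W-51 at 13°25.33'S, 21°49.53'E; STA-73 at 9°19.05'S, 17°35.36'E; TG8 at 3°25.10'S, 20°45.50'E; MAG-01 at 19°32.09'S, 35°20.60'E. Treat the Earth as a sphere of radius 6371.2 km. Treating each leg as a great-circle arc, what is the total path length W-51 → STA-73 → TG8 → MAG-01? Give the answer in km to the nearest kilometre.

W-51: φ = -13.42217°, λ = +21.82550°
STA-73: φ = -9.31750°, λ = +17.58933°
TG8: φ = -3.41833°, λ = +20.75833°
MAG-01: φ = -19.53483°, λ = +35.34333°
W-51→STA-73: c = 0.101900 rad, d = 649.23 km
STA-73→TG8: c = 0.116702 rad, d = 743.53 km
TG8→MAG-01: c = 0.375339 rad, d = 2391.36 km
Total = 649.23 + 743.53 + 2391.36 = 3784.12 km

3784 km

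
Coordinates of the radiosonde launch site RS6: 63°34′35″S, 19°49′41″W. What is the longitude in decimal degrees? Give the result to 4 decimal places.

19.8281°W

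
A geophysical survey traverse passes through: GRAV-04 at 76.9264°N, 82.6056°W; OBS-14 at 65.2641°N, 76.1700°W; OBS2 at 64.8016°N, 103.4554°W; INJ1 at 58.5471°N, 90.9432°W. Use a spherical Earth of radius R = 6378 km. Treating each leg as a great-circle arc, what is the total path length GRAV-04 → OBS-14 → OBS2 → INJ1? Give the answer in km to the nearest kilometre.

GRAV-04→OBS-14: c = 0.206475 rad, d = 1316.90 km
OBS-14→OBS2: c = 0.199603 rad, d = 1273.07 km
OBS2→INJ1: c = 0.149997 rad, d = 956.68 km
Total = 1316.90 + 1273.07 + 956.68 = 3546.65 km

3547 km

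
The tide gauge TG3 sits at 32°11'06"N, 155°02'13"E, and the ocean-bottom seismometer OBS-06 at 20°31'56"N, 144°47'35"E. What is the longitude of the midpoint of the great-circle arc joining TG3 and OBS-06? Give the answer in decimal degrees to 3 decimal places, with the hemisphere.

TG3: φ = +32.18500°, λ = +155.03694°
OBS-06: φ = +20.53222°, λ = +144.79306°
Bx = cos φ₂ cos Δλ = 0.921547,  By = cos φ₂ sin Δλ = -0.166541
φₘ = atan2(sin φ₁ + sin φ₂, √((cos φ₁ + Bx)² + By²)) = 26.44969°
λₘ = λ₁ + atan2(By, cos φ₁ + Bx) = 149.65533°

149.655°E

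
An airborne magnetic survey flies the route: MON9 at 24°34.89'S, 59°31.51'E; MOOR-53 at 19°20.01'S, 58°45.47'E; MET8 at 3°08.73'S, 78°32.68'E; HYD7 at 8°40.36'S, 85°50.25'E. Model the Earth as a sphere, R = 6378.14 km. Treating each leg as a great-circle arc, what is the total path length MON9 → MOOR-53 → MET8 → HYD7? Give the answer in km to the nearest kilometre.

4411 km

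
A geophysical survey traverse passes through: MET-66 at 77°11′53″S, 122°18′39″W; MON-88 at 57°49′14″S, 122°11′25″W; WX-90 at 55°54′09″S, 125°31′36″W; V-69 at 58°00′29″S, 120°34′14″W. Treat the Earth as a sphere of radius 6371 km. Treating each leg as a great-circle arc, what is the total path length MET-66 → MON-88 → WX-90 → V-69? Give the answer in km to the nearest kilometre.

2830 km

MET-66: φ = -77.19806°, λ = -122.31083°
MON-88: φ = -57.82056°, λ = -122.19028°
WX-90: φ = -55.90250°, λ = -125.52667°
V-69: φ = -58.00806°, λ = -120.57056°
MET-66→MON-88: c = 0.338202 rad, d = 2154.68 km
MON-88→WX-90: c = 0.046185 rad, d = 294.24 km
WX-90→V-69: c = 0.059769 rad, d = 380.79 km
Total = 2154.68 + 294.24 + 380.79 = 2829.72 km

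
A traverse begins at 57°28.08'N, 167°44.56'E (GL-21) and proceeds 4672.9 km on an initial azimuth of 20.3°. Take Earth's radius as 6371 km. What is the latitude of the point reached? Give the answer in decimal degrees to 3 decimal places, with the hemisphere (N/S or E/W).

74.568°N

GL-21: φ = +57.46800°, λ = +167.74267°
δ = d/R = 4672.9/6371 = 0.733464 rad
φ₂ = arcsin(sin φ₁ cos δ + cos φ₁ sin δ cos θ)
   = arcsin(0.84309·0.74286 + 0.53777·0.66945·0.93789) = 74.56800°
λ₂ = λ₁ + atan2(sin θ sin δ cos φ₁, cos δ − sin φ₁ sin φ₂) = -73.04643°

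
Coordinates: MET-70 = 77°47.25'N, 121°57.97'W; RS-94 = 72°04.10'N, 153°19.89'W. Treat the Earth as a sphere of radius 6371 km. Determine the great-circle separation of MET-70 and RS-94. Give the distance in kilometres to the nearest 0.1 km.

MET-70: φ = +77.78750°, λ = -121.96617°
RS-94: φ = +72.06833°, λ = -153.33150°
Δφ = -5.7192°,  Δλ = -31.3653°
a = sin²(Δφ/2) + cos φ₁ cos φ₂ sin²(Δλ/2) = 0.007248
c = 2·arcsin(√a) = 0.170472 rad = 9.7673°
d = R·c = 6371 × 0.170472 = 1086.1 km

1086.1 km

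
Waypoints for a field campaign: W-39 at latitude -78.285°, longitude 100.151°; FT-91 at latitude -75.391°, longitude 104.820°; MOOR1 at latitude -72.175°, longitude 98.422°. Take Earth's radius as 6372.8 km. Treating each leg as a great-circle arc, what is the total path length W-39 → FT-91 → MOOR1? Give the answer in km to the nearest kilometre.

751 km

W-39→FT-91: c = 0.053771 rad, d = 342.67 km
FT-91→MOOR1: c = 0.064132 rad, d = 408.70 km
Total = 342.67 + 408.70 = 751.37 km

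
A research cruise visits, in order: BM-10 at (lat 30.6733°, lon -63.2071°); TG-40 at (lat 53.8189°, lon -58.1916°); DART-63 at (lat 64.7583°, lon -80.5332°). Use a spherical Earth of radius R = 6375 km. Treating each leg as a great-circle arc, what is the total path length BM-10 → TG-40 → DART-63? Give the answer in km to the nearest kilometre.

4348 km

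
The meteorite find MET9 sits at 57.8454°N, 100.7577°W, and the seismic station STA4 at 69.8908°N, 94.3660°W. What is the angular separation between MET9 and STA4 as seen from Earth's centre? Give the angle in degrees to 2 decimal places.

Δφ = 12.0454°,  Δλ = 6.3917°
a = sin²(Δφ/2) + cos φ₁ cos φ₂ sin²(Δλ/2) = 0.011577
c = 2·arcsin(√a) = 0.215614 rad = 12.3538°

12.35°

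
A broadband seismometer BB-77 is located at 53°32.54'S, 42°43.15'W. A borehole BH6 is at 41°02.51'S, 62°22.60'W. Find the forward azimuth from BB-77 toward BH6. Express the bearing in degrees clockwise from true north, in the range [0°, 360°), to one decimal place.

305.5°

BB-77: φ = -53.54233°, λ = -42.71917°
BH6: φ = -41.04183°, λ = -62.37667°
Δλ = -19.6575°
y = sin Δλ · cos φ₂ = -0.253721
x = cos φ₁ sin φ₂ − sin φ₁ cos φ₂ cos Δλ = 0.181094
θ = atan2(y, x) = -54.4825° → 305.5175° (mod 360°)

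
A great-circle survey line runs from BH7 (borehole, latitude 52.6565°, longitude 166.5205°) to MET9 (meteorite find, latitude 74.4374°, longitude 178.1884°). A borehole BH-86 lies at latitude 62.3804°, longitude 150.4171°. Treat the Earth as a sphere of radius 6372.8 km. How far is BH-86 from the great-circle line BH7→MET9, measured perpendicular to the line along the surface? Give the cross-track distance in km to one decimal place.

982.1 km

δ₁₃ = central angle BH7→BH-86 = 0.225873 rad  (haversine)
θ₁₃ = bearing BH7→BH-86 = 324.959°,  θ₁₂ = bearing BH7→MET9 = 8.223°
dₓₜ = R·arcsin(sin δ₁₃ · sin(θ₁₃ − θ₁₂)) = 6372.8·arcsin(0.22396·sin(316.736°)) = -982.060 km
|dₓₜ| = 982.060 km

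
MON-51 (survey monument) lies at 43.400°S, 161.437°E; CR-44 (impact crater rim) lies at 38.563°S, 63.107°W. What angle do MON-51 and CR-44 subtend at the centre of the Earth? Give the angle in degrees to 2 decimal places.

88.66°

Δφ = 4.8370°,  Δλ = 135.4560°
a = sin²(Δφ/2) + cos φ₁ cos φ₂ sin²(Δλ/2) = 0.488298
c = 2·arcsin(√a) = 1.547391 rad = 88.6590°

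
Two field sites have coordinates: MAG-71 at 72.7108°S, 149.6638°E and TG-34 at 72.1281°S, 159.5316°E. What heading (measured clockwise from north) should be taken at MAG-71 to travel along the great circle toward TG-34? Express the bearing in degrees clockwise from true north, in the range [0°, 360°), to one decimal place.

83.7°

Δλ = 9.8678°
y = sin Δλ · cos φ₂ = 0.052593
x = cos φ₁ sin φ₂ − sin φ₁ cos φ₂ cos Δλ = 0.005835
θ = atan2(y, x) = 83.6694° → 83.6694° (mod 360°)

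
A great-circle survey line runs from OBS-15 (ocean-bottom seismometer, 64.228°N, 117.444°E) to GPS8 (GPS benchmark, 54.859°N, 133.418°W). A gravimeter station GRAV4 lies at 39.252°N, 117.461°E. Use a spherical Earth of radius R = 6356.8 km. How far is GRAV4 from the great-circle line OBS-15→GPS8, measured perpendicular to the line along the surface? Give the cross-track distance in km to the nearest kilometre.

δ₁₃ = central angle OBS-15→GRAV4 = 0.435913 rad  (haversine)
θ₁₃ = bearing OBS-15→GRAV4 = 179.969°,  θ₁₂ = bearing OBS-15→GPS8 = 45.980°
dₓₜ = R·arcsin(sin δ₁₃ · sin(θ₁₃ − θ₁₂)) = 6356.8·arcsin(0.42224·sin(133.988°)) = 1962.159 km
|dₓₜ| = 1962.159 km

1962 km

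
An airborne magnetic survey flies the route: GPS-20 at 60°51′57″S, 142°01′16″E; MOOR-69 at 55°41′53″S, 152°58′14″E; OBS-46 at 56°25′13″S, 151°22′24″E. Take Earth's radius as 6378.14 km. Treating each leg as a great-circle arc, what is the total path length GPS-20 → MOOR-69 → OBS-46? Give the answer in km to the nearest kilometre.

GPS-20: φ = -60.86583°, λ = +142.02111°
MOOR-69: φ = -55.69806°, λ = +152.97056°
OBS-46: φ = -56.42028°, λ = +151.37333°
GPS-20→MOOR-69: c = 0.134710 rad, d = 859.20 km
MOOR-69→OBS-46: c = 0.020028 rad, d = 127.74 km
Total = 859.20 + 127.74 = 986.94 km

987 km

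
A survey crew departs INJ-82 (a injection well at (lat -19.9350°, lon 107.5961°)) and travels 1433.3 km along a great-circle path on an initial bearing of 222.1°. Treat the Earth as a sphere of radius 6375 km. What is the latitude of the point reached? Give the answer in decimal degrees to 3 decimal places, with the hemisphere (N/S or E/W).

δ = d/R = 1433.3/6375 = 0.224831 rad
φ₂ = arcsin(sin φ₁ cos δ + cos φ₁ sin δ cos θ)
   = arcsin(-0.34095·0.97483 + 0.94008·0.22294·-0.74198) = -29.20123°
λ₂ = λ₁ + atan2(sin θ sin δ cos φ₁, cos δ − sin φ₁ sin φ₂) = 97.73692°

29.201°S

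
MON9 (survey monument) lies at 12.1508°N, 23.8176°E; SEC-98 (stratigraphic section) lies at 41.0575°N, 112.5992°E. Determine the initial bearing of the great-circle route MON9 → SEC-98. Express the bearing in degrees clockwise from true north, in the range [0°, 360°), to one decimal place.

Δλ = 88.7816°
y = sin Δλ · cos φ₂ = 0.753880
x = cos φ₁ sin φ₂ − sin φ₁ cos φ₂ cos Δλ = 0.638727
θ = atan2(y, x) = 49.7270° → 49.7270° (mod 360°)

49.7°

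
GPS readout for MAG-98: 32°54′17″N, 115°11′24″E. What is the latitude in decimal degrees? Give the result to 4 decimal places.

32.9047°N

32° + 54′/60 + 17″/3600 = 32 + 0.90000 + 0.00472 = 32.9047°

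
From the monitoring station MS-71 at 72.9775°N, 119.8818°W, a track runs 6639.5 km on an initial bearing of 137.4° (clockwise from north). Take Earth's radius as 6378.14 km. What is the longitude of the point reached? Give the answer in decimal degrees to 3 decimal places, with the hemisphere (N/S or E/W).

82.167°W

δ = d/R = 6639.5/6378.14 = 1.040977 rad
φ₂ = arcsin(sin φ₁ cos δ + cos φ₁ sin δ cos θ)
   = arcsin(0.95619·0.50538 + 0.29275·0.86290·-0.73610) = 17.29491°
λ₂ = λ₁ + atan2(sin θ sin δ cos φ₁, cos δ − sin φ₁ sin φ₂) = -82.16685°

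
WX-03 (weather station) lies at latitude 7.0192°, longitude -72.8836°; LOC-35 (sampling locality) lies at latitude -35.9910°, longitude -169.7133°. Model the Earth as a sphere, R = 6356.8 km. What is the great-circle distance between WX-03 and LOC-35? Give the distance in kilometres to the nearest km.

11054 km

Δφ = -43.0102°,  Δλ = -96.8297°
a = sin²(Δφ/2) + cos φ₁ cos φ₂ sin²(Δλ/2) = 0.583655
c = 2·arcsin(√a) = 1.738897 rad = 99.6315°
d = R·c = 6356.8 × 1.738897 = 11053.8 km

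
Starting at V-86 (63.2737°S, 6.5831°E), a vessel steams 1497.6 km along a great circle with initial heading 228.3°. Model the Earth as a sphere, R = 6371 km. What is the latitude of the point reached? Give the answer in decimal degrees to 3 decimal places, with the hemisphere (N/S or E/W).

69.765°S

δ = d/R = 1497.6/6371 = 0.235065 rad
φ₂ = arcsin(sin φ₁ cos δ + cos φ₁ sin δ cos θ)
   = arcsin(-0.89317·0.97250 + 0.44973·0.23291·-0.66523) = -69.76496°
λ₂ = λ₁ + atan2(sin θ sin δ cos φ₁, cos δ − sin φ₁ sin φ₂) = -23.60083°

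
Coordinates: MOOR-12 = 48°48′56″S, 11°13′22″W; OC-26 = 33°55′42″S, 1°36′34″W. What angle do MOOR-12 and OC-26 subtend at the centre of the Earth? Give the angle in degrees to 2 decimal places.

MOOR-12: φ = -48.81556°, λ = -11.22278°
OC-26: φ = -33.92833°, λ = -1.60944°
Δφ = 14.8872°,  Δλ = 9.6133°
a = sin²(Δφ/2) + cos φ₁ cos φ₂ sin²(Δλ/2) = 0.020620
c = 2·arcsin(√a) = 0.288187 rad = 16.5119°

16.51°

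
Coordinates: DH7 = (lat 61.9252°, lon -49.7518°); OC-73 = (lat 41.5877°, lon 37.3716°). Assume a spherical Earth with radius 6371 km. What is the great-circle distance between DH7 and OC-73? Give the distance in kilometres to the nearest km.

5881 km

Δφ = -20.3375°,  Δλ = 87.1234°
a = sin²(Δφ/2) + cos φ₁ cos φ₂ sin²(Δλ/2) = 0.198336
c = 2·arcsin(√a) = 0.923129 rad = 52.8914°
d = R·c = 6371 × 0.923129 = 5881.3 km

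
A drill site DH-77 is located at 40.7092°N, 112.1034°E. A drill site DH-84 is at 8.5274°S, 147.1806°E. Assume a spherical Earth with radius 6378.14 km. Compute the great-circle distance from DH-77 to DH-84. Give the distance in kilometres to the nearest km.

Δφ = -49.2366°,  Δλ = 35.0772°
a = sin²(Δφ/2) + cos φ₁ cos φ₂ sin²(Δλ/2) = 0.241608
c = 2·arcsin(√a) = 1.027706 rad = 58.8832°
d = R·c = 6378.14 × 1.027706 = 6554.9 km

6555 km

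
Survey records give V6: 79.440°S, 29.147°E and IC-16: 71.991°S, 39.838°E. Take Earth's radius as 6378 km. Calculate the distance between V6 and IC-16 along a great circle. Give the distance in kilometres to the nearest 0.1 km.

876.3 km

Δφ = 7.4490°,  Δλ = 10.6910°
a = sin²(Δφ/2) + cos φ₁ cos φ₂ sin²(Δλ/2) = 0.004711
c = 2·arcsin(√a) = 0.137388 rad = 7.8717°
d = R·c = 6378 × 0.137388 = 876.3 km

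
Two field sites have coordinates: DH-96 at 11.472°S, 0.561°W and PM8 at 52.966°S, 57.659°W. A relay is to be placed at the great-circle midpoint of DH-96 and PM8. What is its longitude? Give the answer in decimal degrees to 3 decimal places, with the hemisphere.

Bx = cos φ₂ cos Δλ = 0.327166,  By = cos φ₂ sin Δλ = -0.505682
φₘ = atan2(sin φ₁ + sin φ₂, √((cos φ₁ + Bx)² + By²)) = -35.43012°
λₘ = λ₁ + atan2(By, cos φ₁ + Bx) = -21.70984°

21.710°W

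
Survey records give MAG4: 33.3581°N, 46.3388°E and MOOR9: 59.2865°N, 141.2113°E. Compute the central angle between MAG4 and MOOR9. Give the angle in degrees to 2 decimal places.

64.12°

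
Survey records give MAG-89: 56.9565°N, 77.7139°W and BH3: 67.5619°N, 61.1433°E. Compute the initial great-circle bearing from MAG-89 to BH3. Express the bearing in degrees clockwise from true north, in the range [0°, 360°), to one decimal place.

Δλ = 138.8572°
y = sin Δλ · cos φ₂ = 0.251125
x = cos φ₁ sin φ₂ − sin φ₁ cos φ₂ cos Δλ = 0.744940
θ = atan2(y, x) = 18.6294° → 18.6294° (mod 360°)

18.6°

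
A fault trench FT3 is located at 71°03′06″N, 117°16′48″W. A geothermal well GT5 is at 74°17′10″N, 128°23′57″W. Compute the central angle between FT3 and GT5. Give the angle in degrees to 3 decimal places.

FT3: φ = +71.05167°, λ = -117.28000°
GT5: φ = +74.28611°, λ = -128.39917°
Δφ = 3.2344°,  Δλ = -11.1192°
a = sin²(Δφ/2) + cos φ₁ cos φ₂ sin²(Δλ/2) = 0.001622
c = 2·arcsin(√a) = 0.080568 rad = 4.6162°

4.616°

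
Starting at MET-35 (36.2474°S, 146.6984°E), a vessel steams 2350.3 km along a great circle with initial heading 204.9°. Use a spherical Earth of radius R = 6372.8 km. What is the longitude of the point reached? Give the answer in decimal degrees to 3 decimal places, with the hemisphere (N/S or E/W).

131.505°E

δ = d/R = 2350.3/6372.8 = 0.368802 rad
φ₂ = arcsin(sin φ₁ cos δ + cos φ₁ sin δ cos θ)
   = arcsin(-0.59127·0.93276 + 0.80647·0.36050·-0.90704) = -54.60932°
λ₂ = λ₁ + atan2(sin θ sin δ cos φ₁, cos δ − sin φ₁ sin φ₂) = 131.50495°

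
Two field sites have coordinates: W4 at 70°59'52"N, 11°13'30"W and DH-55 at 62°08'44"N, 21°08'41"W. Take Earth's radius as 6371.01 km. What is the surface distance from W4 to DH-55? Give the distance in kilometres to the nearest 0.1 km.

W4: φ = +70.99778°, λ = -11.22500°
DH-55: φ = +62.14556°, λ = -21.14472°
Δφ = -8.8522°,  Δλ = -9.9197°
a = sin²(Δφ/2) + cos φ₁ cos φ₂ sin²(Δλ/2) = 0.007093
c = 2·arcsin(√a) = 0.168639 rad = 9.6623°
d = R·c = 6371.01 × 0.168639 = 1074.4 km

1074.4 km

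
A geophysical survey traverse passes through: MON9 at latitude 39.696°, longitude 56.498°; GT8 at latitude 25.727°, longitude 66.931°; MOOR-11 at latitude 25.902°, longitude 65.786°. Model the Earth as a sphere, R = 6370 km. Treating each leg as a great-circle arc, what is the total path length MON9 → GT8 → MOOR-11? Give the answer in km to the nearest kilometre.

1947 km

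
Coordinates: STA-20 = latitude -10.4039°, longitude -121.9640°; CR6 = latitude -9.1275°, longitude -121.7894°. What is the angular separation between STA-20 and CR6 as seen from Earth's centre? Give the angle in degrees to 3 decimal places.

1.288°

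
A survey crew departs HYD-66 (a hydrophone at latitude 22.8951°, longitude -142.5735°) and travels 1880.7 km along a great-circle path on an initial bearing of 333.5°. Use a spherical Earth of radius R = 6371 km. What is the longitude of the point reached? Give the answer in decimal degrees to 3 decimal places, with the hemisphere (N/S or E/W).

152.021°W

δ = d/R = 1880.7/6371 = 0.295197 rad
φ₂ = arcsin(sin φ₁ cos δ + cos φ₁ sin δ cos θ)
   = arcsin(0.38905·0.95674 + 0.92122·0.29093·0.89493) = 37.73912°
λ₂ = λ₁ + atan2(sin θ sin δ cos φ₁, cos δ − sin φ₁ sin φ₂) = -152.02142°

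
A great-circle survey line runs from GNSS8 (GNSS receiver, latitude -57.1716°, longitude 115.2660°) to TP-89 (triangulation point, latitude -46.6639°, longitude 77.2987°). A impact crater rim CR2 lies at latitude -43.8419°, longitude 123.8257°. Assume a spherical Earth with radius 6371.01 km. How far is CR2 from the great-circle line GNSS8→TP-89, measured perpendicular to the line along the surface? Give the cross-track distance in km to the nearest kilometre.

1523 km

δ₁₃ = central angle GNSS8→CR2 = 0.250840 rad  (haversine)
θ₁₃ = bearing GNSS8→CR2 = 25.626°,  θ₁₂ = bearing GNSS8→TP-89 = 278.131°
dₓₜ = R·arcsin(sin δ₁₃ · sin(θ₁₃ − θ₁₂)) = 6371.01·arcsin(0.24822·sin(-252.505°)) = 1522.708 km
|dₓₜ| = 1522.708 km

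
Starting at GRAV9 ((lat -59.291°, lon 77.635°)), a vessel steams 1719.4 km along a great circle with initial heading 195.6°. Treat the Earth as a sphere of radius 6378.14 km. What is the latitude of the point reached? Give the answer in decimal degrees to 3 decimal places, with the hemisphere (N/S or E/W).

δ = d/R = 1719.4/6378.14 = 0.269577 rad
φ₂ = arcsin(sin φ₁ cos δ + cos φ₁ sin δ cos θ)
   = arcsin(-0.85977·0.96388 + 0.51068·0.26632·-0.96316) = -73.68174°
λ₂ = λ₁ + atan2(sin θ sin δ cos φ₁, cos δ − sin φ₁ sin φ₂) = 62.86738°

73.682°S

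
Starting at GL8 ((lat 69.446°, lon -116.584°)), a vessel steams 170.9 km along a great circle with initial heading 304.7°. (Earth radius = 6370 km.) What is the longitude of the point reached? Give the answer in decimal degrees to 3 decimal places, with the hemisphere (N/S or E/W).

120.332°W

δ = d/R = 170.9/6370 = 0.026829 rad
φ₂ = arcsin(sin φ₁ cos δ + cos φ₁ sin δ cos θ)
   = arcsin(0.93634·0.99964 + 0.35109·0.02683·0.56928) = 70.28230°
λ₂ = λ₁ + atan2(sin θ sin δ cos φ₁, cos δ − sin φ₁ sin φ₂) = -120.33204°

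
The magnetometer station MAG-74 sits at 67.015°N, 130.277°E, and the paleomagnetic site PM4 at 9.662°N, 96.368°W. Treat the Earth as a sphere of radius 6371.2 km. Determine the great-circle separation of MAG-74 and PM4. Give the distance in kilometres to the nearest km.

Δφ = -57.3530°,  Δλ = 133.3550°
a = sin²(Δφ/2) + cos φ₁ cos φ₂ sin²(Δλ/2) = 0.554882
c = 2·arcsin(√a) = 1.680783 rad = 96.3017°
d = R·c = 6371.2 × 1.680783 = 10708.6 km

10709 km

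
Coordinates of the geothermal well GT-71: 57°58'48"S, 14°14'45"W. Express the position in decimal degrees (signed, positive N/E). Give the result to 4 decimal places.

-57.9800°, -14.2458°

lat: 57.9800° S → -57.9800°
lon: 14.2458° W → -14.2458°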